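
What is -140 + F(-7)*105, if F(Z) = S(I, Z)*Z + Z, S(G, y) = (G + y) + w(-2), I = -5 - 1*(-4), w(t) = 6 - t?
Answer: -875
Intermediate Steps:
I = -1 (I = -5 + 4 = -1)
S(G, y) = 8 + G + y (S(G, y) = (G + y) + (6 - 1*(-2)) = (G + y) + (6 + 2) = (G + y) + 8 = 8 + G + y)
F(Z) = Z + Z*(7 + Z) (F(Z) = (8 - 1 + Z)*Z + Z = (7 + Z)*Z + Z = Z*(7 + Z) + Z = Z + Z*(7 + Z))
-140 + F(-7)*105 = -140 - 7*(8 - 7)*105 = -140 - 7*1*105 = -140 - 7*105 = -140 - 735 = -875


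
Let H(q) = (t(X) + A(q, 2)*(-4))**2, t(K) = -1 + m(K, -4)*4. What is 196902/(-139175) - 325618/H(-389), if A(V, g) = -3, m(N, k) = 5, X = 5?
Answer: -45507107972/133747175 ≈ -340.25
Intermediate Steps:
t(K) = 19 (t(K) = -1 + 5*4 = -1 + 20 = 19)
H(q) = 961 (H(q) = (19 - 3*(-4))**2 = (19 + 12)**2 = 31**2 = 961)
196902/(-139175) - 325618/H(-389) = 196902/(-139175) - 325618/961 = 196902*(-1/139175) - 325618*1/961 = -196902/139175 - 325618/961 = -45507107972/133747175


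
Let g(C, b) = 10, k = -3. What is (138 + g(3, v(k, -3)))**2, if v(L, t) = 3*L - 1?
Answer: 21904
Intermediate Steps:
v(L, t) = -1 + 3*L
(138 + g(3, v(k, -3)))**2 = (138 + 10)**2 = 148**2 = 21904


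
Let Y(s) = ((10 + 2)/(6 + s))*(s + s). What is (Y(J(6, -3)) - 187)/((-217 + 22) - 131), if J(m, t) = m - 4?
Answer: 181/326 ≈ 0.55521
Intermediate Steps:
J(m, t) = -4 + m
Y(s) = 24*s/(6 + s) (Y(s) = (12/(6 + s))*(2*s) = 24*s/(6 + s))
(Y(J(6, -3)) - 187)/((-217 + 22) - 131) = (24*(-4 + 6)/(6 + (-4 + 6)) - 187)/((-217 + 22) - 131) = (24*2/(6 + 2) - 187)/(-195 - 131) = (24*2/8 - 187)/(-326) = (24*2*(1/8) - 187)*(-1/326) = (6 - 187)*(-1/326) = -181*(-1/326) = 181/326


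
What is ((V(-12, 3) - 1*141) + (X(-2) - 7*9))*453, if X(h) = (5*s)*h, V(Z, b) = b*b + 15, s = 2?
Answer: -90600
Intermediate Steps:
V(Z, b) = 15 + b² (V(Z, b) = b² + 15 = 15 + b²)
X(h) = 10*h (X(h) = (5*2)*h = 10*h)
((V(-12, 3) - 1*141) + (X(-2) - 7*9))*453 = (((15 + 3²) - 1*141) + (10*(-2) - 7*9))*453 = (((15 + 9) - 141) + (-20 - 63))*453 = ((24 - 141) - 83)*453 = (-117 - 83)*453 = -200*453 = -90600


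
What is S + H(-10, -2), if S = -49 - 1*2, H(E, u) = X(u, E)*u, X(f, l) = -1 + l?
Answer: -29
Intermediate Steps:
H(E, u) = u*(-1 + E) (H(E, u) = (-1 + E)*u = u*(-1 + E))
S = -51 (S = -49 - 2 = -51)
S + H(-10, -2) = -51 - 2*(-1 - 10) = -51 - 2*(-11) = -51 + 22 = -29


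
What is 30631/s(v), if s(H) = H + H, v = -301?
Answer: -30631/602 ≈ -50.882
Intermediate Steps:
s(H) = 2*H
30631/s(v) = 30631/((2*(-301))) = 30631/(-602) = 30631*(-1/602) = -30631/602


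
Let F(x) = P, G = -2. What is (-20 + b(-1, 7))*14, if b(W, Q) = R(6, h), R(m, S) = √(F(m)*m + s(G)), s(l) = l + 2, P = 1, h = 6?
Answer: -280 + 14*√6 ≈ -245.71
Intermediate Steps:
s(l) = 2 + l
F(x) = 1
R(m, S) = √m (R(m, S) = √(1*m + (2 - 2)) = √(m + 0) = √m)
b(W, Q) = √6
(-20 + b(-1, 7))*14 = (-20 + √6)*14 = -280 + 14*√6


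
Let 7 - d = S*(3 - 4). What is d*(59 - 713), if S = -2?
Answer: -3270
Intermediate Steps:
d = 5 (d = 7 - (-2)*(3 - 4) = 7 - (-2)*(-1) = 7 - 1*2 = 7 - 2 = 5)
d*(59 - 713) = 5*(59 - 713) = 5*(-654) = -3270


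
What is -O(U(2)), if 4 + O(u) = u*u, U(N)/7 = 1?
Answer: -45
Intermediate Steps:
U(N) = 7 (U(N) = 7*1 = 7)
O(u) = -4 + u² (O(u) = -4 + u*u = -4 + u²)
-O(U(2)) = -(-4 + 7²) = -(-4 + 49) = -1*45 = -45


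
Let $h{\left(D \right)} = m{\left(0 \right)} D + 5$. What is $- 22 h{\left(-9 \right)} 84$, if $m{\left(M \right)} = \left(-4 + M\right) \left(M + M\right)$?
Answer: $-9240$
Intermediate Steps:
$m{\left(M \right)} = 2 M \left(-4 + M\right)$ ($m{\left(M \right)} = \left(-4 + M\right) 2 M = 2 M \left(-4 + M\right)$)
$h{\left(D \right)} = 5$ ($h{\left(D \right)} = 2 \cdot 0 \left(-4 + 0\right) D + 5 = 2 \cdot 0 \left(-4\right) D + 5 = 0 D + 5 = 0 + 5 = 5$)
$- 22 h{\left(-9 \right)} 84 = \left(-22\right) 5 \cdot 84 = \left(-110\right) 84 = -9240$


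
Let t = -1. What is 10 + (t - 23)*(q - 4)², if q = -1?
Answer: -590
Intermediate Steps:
10 + (t - 23)*(q - 4)² = 10 + (-1 - 23)*(-1 - 4)² = 10 - 24*(-5)² = 10 - 24*25 = 10 - 600 = -590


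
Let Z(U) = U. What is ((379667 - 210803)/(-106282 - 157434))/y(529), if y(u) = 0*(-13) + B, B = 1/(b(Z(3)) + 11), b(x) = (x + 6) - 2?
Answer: -759888/65929 ≈ -11.526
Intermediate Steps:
b(x) = 4 + x (b(x) = (6 + x) - 2 = 4 + x)
B = 1/18 (B = 1/((4 + 3) + 11) = 1/(7 + 11) = 1/18 ≈ 0.055556)
y(u) = 1/18 (y(u) = 0*(-13) + 1/18 = 0 + 1/18 = 1/18)
((379667 - 210803)/(-106282 - 157434))/y(529) = ((379667 - 210803)/(-106282 - 157434))/(1/18) = (168864/(-263716))*18 = (168864*(-1/263716))*18 = -42216/65929*18 = -759888/65929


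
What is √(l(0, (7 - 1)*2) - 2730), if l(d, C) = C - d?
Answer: 3*I*√302 ≈ 52.134*I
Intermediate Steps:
√(l(0, (7 - 1)*2) - 2730) = √(((7 - 1)*2 - 1*0) - 2730) = √((6*2 + 0) - 2730) = √((12 + 0) - 2730) = √(12 - 2730) = √(-2718) = 3*I*√302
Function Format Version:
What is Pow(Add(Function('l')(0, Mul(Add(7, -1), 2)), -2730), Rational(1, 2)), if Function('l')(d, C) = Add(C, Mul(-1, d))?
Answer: Mul(3, I, Pow(302, Rational(1, 2))) ≈ Mul(52.134, I)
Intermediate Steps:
Pow(Add(Function('l')(0, Mul(Add(7, -1), 2)), -2730), Rational(1, 2)) = Pow(Add(Add(Mul(Add(7, -1), 2), Mul(-1, 0)), -2730), Rational(1, 2)) = Pow(Add(Add(Mul(6, 2), 0), -2730), Rational(1, 2)) = Pow(Add(Add(12, 0), -2730), Rational(1, 2)) = Pow(Add(12, -2730), Rational(1, 2)) = Pow(-2718, Rational(1, 2)) = Mul(3, I, Pow(302, Rational(1, 2)))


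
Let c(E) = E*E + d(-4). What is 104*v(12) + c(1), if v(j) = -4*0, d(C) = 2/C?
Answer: 1/2 ≈ 0.50000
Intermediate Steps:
c(E) = -1/2 + E**2 (c(E) = E*E + 2/(-4) = E**2 + 2*(-1/4) = E**2 - 1/2 = -1/2 + E**2)
v(j) = 0
104*v(12) + c(1) = 104*0 + (-1/2 + 1**2) = 0 + (-1/2 + 1) = 0 + 1/2 = 1/2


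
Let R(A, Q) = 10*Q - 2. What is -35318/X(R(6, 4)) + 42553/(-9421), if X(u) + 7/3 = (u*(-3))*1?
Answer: 983341637/3287929 ≈ 299.08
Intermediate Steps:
R(A, Q) = -2 + 10*Q
X(u) = -7/3 - 3*u (X(u) = -7/3 + (u*(-3))*1 = -7/3 - 3*u*1 = -7/3 - 3*u)
-35318/X(R(6, 4)) + 42553/(-9421) = -35318/(-7/3 - 3*(-2 + 10*4)) + 42553/(-9421) = -35318/(-7/3 - 3*(-2 + 40)) + 42553*(-1/9421) = -35318/(-7/3 - 3*38) - 42553/9421 = -35318/(-7/3 - 114) - 42553/9421 = -35318/(-349/3) - 42553/9421 = -35318*(-3/349) - 42553/9421 = 105954/349 - 42553/9421 = 983341637/3287929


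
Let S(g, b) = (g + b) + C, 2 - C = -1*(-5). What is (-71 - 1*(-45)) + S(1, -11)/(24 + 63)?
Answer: -2275/87 ≈ -26.149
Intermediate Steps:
C = -3 (C = 2 - (-1)*(-5) = 2 - 1*5 = 2 - 5 = -3)
S(g, b) = -3 + b + g (S(g, b) = (g + b) - 3 = (b + g) - 3 = -3 + b + g)
(-71 - 1*(-45)) + S(1, -11)/(24 + 63) = (-71 - 1*(-45)) + (-3 - 11 + 1)/(24 + 63) = (-71 + 45) - 13/87 = -26 + (1/87)*(-13) = -26 - 13/87 = -2275/87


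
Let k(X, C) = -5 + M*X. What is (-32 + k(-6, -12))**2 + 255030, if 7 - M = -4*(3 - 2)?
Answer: 265639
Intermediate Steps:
M = 11 (M = 7 - (-4)*(3 - 2) = 7 - (-4) = 7 - 1*(-4) = 7 + 4 = 11)
k(X, C) = -5 + 11*X
(-32 + k(-6, -12))**2 + 255030 = (-32 + (-5 + 11*(-6)))**2 + 255030 = (-32 + (-5 - 66))**2 + 255030 = (-32 - 71)**2 + 255030 = (-103)**2 + 255030 = 10609 + 255030 = 265639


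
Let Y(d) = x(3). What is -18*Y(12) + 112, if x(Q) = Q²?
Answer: -50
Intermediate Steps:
Y(d) = 9 (Y(d) = 3² = 9)
-18*Y(12) + 112 = -18*9 + 112 = -162 + 112 = -50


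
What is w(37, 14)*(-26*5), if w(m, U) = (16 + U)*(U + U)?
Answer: -109200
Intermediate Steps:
w(m, U) = 2*U*(16 + U) (w(m, U) = (16 + U)*(2*U) = 2*U*(16 + U))
w(37, 14)*(-26*5) = (2*14*(16 + 14))*(-26*5) = (2*14*30)*(-130) = 840*(-130) = -109200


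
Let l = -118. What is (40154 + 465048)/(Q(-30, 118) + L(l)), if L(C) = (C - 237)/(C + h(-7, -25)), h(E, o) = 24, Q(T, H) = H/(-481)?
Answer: 22842203228/159663 ≈ 1.4307e+5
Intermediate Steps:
Q(T, H) = -H/481 (Q(T, H) = H*(-1/481) = -H/481)
L(C) = (-237 + C)/(24 + C) (L(C) = (C - 237)/(C + 24) = (-237 + C)/(24 + C))
(40154 + 465048)/(Q(-30, 118) + L(l)) = (40154 + 465048)/(-1/481*118 + (-237 - 118)/(24 - 118)) = 505202/(-118/481 - 355/(-94)) = 505202/(-118/481 - 1/94*(-355)) = 505202/(-118/481 + 355/94) = 505202/(159663/45214) = 505202*(45214/159663) = 22842203228/159663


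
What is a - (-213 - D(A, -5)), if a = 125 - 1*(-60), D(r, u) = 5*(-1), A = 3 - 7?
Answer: 393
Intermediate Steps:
A = -4
D(r, u) = -5
a = 185 (a = 125 + 60 = 185)
a - (-213 - D(A, -5)) = 185 - (-213 - 1*(-5)) = 185 - (-213 + 5) = 185 - 1*(-208) = 185 + 208 = 393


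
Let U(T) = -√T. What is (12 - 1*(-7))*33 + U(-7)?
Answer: 627 - I*√7 ≈ 627.0 - 2.6458*I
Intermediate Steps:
(12 - 1*(-7))*33 + U(-7) = (12 - 1*(-7))*33 - √(-7) = (12 + 7)*33 - I*√7 = 19*33 - I*√7 = 627 - I*√7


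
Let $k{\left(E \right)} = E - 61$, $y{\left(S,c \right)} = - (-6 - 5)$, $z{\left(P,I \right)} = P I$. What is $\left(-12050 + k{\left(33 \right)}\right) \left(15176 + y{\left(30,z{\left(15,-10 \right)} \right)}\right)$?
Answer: $-183428586$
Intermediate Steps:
$z{\left(P,I \right)} = I P$
$y{\left(S,c \right)} = 11$ ($y{\left(S,c \right)} = \left(-1\right) \left(-11\right) = 11$)
$k{\left(E \right)} = -61 + E$
$\left(-12050 + k{\left(33 \right)}\right) \left(15176 + y{\left(30,z{\left(15,-10 \right)} \right)}\right) = \left(-12050 + \left(-61 + 33\right)\right) \left(15176 + 11\right) = \left(-12050 - 28\right) 15187 = \left(-12078\right) 15187 = -183428586$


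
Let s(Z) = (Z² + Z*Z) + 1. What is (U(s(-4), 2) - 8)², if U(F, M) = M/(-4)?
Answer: 289/4 ≈ 72.250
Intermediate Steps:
s(Z) = 1 + 2*Z² (s(Z) = (Z² + Z²) + 1 = 2*Z² + 1 = 1 + 2*Z²)
U(F, M) = -M/4 (U(F, M) = M*(-¼) = -M/4)
(U(s(-4), 2) - 8)² = (-¼*2 - 8)² = (-½ - 8)² = (-17/2)² = 289/4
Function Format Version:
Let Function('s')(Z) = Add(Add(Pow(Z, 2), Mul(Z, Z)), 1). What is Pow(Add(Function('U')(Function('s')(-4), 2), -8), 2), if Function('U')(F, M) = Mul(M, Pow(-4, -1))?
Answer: Rational(289, 4) ≈ 72.250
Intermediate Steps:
Function('s')(Z) = Add(1, Mul(2, Pow(Z, 2))) (Function('s')(Z) = Add(Add(Pow(Z, 2), Pow(Z, 2)), 1) = Add(Mul(2, Pow(Z, 2)), 1) = Add(1, Mul(2, Pow(Z, 2))))
Function('U')(F, M) = Mul(Rational(-1, 4), M) (Function('U')(F, M) = Mul(M, Rational(-1, 4)) = Mul(Rational(-1, 4), M))
Pow(Add(Function('U')(Function('s')(-4), 2), -8), 2) = Pow(Add(Mul(Rational(-1, 4), 2), -8), 2) = Pow(Add(Rational(-1, 2), -8), 2) = Pow(Rational(-17, 2), 2) = Rational(289, 4)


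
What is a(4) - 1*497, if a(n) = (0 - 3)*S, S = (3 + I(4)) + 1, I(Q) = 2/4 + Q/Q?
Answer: -1027/2 ≈ -513.50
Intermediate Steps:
I(Q) = 3/2 (I(Q) = 2*(1/4) + 1 = 1/2 + 1 = 3/2)
S = 11/2 (S = (3 + 3/2) + 1 = 9/2 + 1 = 11/2 ≈ 5.5000)
a(n) = -33/2 (a(n) = (0 - 3)*(11/2) = -3*11/2 = -33/2)
a(4) - 1*497 = -33/2 - 1*497 = -33/2 - 497 = -1027/2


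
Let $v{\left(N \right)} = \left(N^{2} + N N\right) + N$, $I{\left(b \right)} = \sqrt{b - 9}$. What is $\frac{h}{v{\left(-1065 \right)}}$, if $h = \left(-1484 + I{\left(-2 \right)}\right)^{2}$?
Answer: $\frac{\left(1484 - i \sqrt{11}\right)^{2}}{2267385} \approx 0.97127 - 0.0043415 i$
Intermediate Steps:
$I{\left(b \right)} = \sqrt{-9 + b}$
$v{\left(N \right)} = N + 2 N^{2}$ ($v{\left(N \right)} = \left(N^{2} + N^{2}\right) + N = 2 N^{2} + N = N + 2 N^{2}$)
$h = \left(-1484 + i \sqrt{11}\right)^{2}$ ($h = \left(-1484 + \sqrt{-9 - 2}\right)^{2} = \left(-1484 + \sqrt{-11}\right)^{2} = \left(-1484 + i \sqrt{11}\right)^{2} \approx 2.2022 \cdot 10^{6} - 9844.0 i$)
$\frac{h}{v{\left(-1065 \right)}} = \frac{\left(1484 - i \sqrt{11}\right)^{2}}{\left(-1065\right) \left(1 + 2 \left(-1065\right)\right)} = \frac{\left(1484 - i \sqrt{11}\right)^{2}}{\left(-1065\right) \left(1 - 2130\right)} = \frac{\left(1484 - i \sqrt{11}\right)^{2}}{\left(-1065\right) \left(-2129\right)} = \frac{\left(1484 - i \sqrt{11}\right)^{2}}{2267385}$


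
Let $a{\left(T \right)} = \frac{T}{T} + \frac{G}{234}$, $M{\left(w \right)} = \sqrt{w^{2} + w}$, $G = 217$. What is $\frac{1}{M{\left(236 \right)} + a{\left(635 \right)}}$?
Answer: $- \frac{105534}{3062409191} + \frac{109512 \sqrt{13983}}{3062409191} \approx 0.0041942$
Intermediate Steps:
$M{\left(w \right)} = \sqrt{w + w^{2}}$
$a{\left(T \right)} = \frac{451}{234}$ ($a{\left(T \right)} = \frac{T}{T} + \frac{217}{234} = 1 + 217 \cdot \frac{1}{234} = 1 + \frac{217}{234} = \frac{451}{234}$)
$\frac{1}{M{\left(236 \right)} + a{\left(635 \right)}} = \frac{1}{\sqrt{236 \left(1 + 236\right)} + \frac{451}{234}} = \frac{1}{\sqrt{236 \cdot 237} + \frac{451}{234}} = \frac{1}{\sqrt{55932} + \frac{451}{234}} = \frac{1}{2 \sqrt{13983} + \frac{451}{234}} = \frac{1}{\frac{451}{234} + 2 \sqrt{13983}}$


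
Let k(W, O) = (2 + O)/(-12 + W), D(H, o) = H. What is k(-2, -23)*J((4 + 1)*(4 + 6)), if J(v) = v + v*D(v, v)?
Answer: 3825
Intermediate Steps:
J(v) = v + v² (J(v) = v + v*v = v + v²)
k(W, O) = (2 + O)/(-12 + W)
k(-2, -23)*J((4 + 1)*(4 + 6)) = ((2 - 23)/(-12 - 2))*(((4 + 1)*(4 + 6))*(1 + (4 + 1)*(4 + 6))) = (-21/(-14))*((5*10)*(1 + 5*10)) = (-1/14*(-21))*(50*(1 + 50)) = 3*(50*51)/2 = (3/2)*2550 = 3825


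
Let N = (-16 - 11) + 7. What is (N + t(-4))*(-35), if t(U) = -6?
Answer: 910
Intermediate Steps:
N = -20 (N = -27 + 7 = -20)
(N + t(-4))*(-35) = (-20 - 6)*(-35) = -26*(-35) = 910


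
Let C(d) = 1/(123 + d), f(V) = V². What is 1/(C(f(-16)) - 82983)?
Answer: -379/31450556 ≈ -1.2051e-5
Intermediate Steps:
1/(C(f(-16)) - 82983) = 1/(1/(123 + (-16)²) - 82983) = 1/(1/(123 + 256) - 82983) = 1/(1/379 - 82983) = 1/(-31450556/379) = -379/31450556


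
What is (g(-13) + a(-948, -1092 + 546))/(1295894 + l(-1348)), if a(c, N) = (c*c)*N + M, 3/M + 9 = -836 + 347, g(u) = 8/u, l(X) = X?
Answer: -5066574957/13366652 ≈ -379.05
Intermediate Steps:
M = -1/166 (M = 3/(-9 + (-836 + 347)) = 3/(-9 - 489) = 3/(-498) = 3*(-1/498) = -1/166 ≈ -0.0060241)
a(c, N) = -1/166 + N*c² (a(c, N) = (c*c)*N - 1/166 = c²*N - 1/166 = N*c² - 1/166 = -1/166 + N*c²)
(g(-13) + a(-948, -1092 + 546))/(1295894 + l(-1348)) = (8/(-13) + (-1/166 + (-1092 + 546)*(-948)²))/(1295894 - 1348) = (8*(-1/13) + (-1/166 - 546*898704))/1294546 = (-8/13 + (-1/166 - 490692384))*(1/1294546) = (-8/13 - 81454935745/166)*(1/1294546) = -1058914166013/2158*1/1294546 = -5066574957/13366652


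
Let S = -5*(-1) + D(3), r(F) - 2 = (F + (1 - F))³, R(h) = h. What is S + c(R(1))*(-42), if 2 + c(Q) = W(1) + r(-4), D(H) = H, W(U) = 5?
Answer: -244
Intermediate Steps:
r(F) = 3 (r(F) = 2 + (F + (1 - F))³ = 2 + 1³ = 2 + 1 = 3)
c(Q) = 6 (c(Q) = -2 + (5 + 3) = -2 + 8 = 6)
S = 8 (S = -5*(-1) + 3 = 5 + 3 = 8)
S + c(R(1))*(-42) = 8 + 6*(-42) = 8 - 252 = -244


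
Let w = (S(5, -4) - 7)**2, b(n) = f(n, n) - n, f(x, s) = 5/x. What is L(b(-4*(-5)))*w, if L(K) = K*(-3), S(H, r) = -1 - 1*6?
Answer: 11613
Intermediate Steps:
S(H, r) = -7 (S(H, r) = -1 - 6 = -7)
b(n) = -n + 5/n (b(n) = 5/n - n = -n + 5/n)
w = 196 (w = (-7 - 7)**2 = (-14)**2 = 196)
L(K) = -3*K
L(b(-4*(-5)))*w = -3*(-(-4)*(-5) + 5/((-4*(-5))))*196 = -3*(-1*20 + 5/20)*196 = -3*(-20 + 5*(1/20))*196 = -3*(-20 + 1/4)*196 = -3*(-79/4)*196 = (237/4)*196 = 11613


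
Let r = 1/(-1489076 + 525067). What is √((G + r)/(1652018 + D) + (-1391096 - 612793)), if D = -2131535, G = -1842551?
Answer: 3*I*√5286375441194713084726846441/154086234551 ≈ 1415.6*I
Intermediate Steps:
r = -1/964009 (r = 1/(-964009) = -1/964009 ≈ -1.0373e-6)
√((G + r)/(1652018 + D) + (-1391096 - 612793)) = √((-1842551 - 1/964009)/(1652018 - 2131535) + (-1391096 - 612793)) = √(-1776235746960/964009/(-479517) - 2003889) = √(-1776235746960/964009*(-1/479517) - 2003889) = √(592078582320/154086234551 - 2003889) = √(-308771118389586519/154086234551) = 3*I*√5286375441194713084726846441/154086234551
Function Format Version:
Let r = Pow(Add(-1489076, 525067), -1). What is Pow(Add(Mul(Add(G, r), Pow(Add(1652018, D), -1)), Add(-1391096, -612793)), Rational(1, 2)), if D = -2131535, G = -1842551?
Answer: Mul(Rational(3, 154086234551), I, Pow(5286375441194713084726846441, Rational(1, 2))) ≈ Mul(1415.6, I)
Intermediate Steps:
r = Rational(-1, 964009) (r = Pow(-964009, -1) = Rational(-1, 964009) ≈ -1.0373e-6)
Pow(Add(Mul(Add(G, r), Pow(Add(1652018, D), -1)), Add(-1391096, -612793)), Rational(1, 2)) = Pow(Add(Mul(Add(-1842551, Rational(-1, 964009)), Pow(Add(1652018, -2131535), -1)), Add(-1391096, -612793)), Rational(1, 2)) = Pow(Add(Mul(Rational(-1776235746960, 964009), Pow(-479517, -1)), -2003889), Rational(1, 2)) = Pow(Add(Mul(Rational(-1776235746960, 964009), Rational(-1, 479517)), -2003889), Rational(1, 2)) = Pow(Add(Rational(592078582320, 154086234551), -2003889), Rational(1, 2)) = Pow(Rational(-308771118389586519, 154086234551), Rational(1, 2)) = Mul(Rational(3, 154086234551), I, Pow(5286375441194713084726846441, Rational(1, 2)))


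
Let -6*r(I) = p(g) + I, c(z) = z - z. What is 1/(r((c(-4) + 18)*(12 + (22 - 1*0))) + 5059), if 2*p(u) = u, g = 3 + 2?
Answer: 12/59479 ≈ 0.00020175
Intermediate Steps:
g = 5
c(z) = 0
p(u) = u/2
r(I) = -5/12 - I/6 (r(I) = -((1/2)*5 + I)/6 = -(5/2 + I)/6 = -5/12 - I/6)
1/(r((c(-4) + 18)*(12 + (22 - 1*0))) + 5059) = 1/((-5/12 - (0 + 18)*(12 + (22 - 1*0))/6) + 5059) = 1/((-5/12 - 3*(12 + (22 + 0))) + 5059) = 1/((-5/12 - 3*(12 + 22)) + 5059) = 1/((-5/12 - 3*34) + 5059) = 1/((-5/12 - 1/6*612) + 5059) = 1/((-5/12 - 102) + 5059) = 1/(-1229/12 + 5059) = 1/(59479/12) = 12/59479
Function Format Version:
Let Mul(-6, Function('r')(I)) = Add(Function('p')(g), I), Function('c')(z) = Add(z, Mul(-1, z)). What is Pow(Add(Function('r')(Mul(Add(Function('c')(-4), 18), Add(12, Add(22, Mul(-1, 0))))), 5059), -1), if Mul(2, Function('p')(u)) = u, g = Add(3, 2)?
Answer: Rational(12, 59479) ≈ 0.00020175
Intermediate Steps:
g = 5
Function('c')(z) = 0
Function('p')(u) = Mul(Rational(1, 2), u)
Function('r')(I) = Add(Rational(-5, 12), Mul(Rational(-1, 6), I)) (Function('r')(I) = Mul(Rational(-1, 6), Add(Mul(Rational(1, 2), 5), I)) = Mul(Rational(-1, 6), Add(Rational(5, 2), I)) = Add(Rational(-5, 12), Mul(Rational(-1, 6), I)))
Pow(Add(Function('r')(Mul(Add(Function('c')(-4), 18), Add(12, Add(22, Mul(-1, 0))))), 5059), -1) = Pow(Add(Add(Rational(-5, 12), Mul(Rational(-1, 6), Mul(Add(0, 18), Add(12, Add(22, Mul(-1, 0)))))), 5059), -1) = Pow(Add(Add(Rational(-5, 12), Mul(Rational(-1, 6), Mul(18, Add(12, Add(22, 0))))), 5059), -1) = Pow(Add(Add(Rational(-5, 12), Mul(Rational(-1, 6), Mul(18, Add(12, 22)))), 5059), -1) = Pow(Add(Add(Rational(-5, 12), Mul(Rational(-1, 6), Mul(18, 34))), 5059), -1) = Pow(Add(Add(Rational(-5, 12), Mul(Rational(-1, 6), 612)), 5059), -1) = Pow(Add(Add(Rational(-5, 12), -102), 5059), -1) = Pow(Add(Rational(-1229, 12), 5059), -1) = Pow(Rational(59479, 12), -1) = Rational(12, 59479)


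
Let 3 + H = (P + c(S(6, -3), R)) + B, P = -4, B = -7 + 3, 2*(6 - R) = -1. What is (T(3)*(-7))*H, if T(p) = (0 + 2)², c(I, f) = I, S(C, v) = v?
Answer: 392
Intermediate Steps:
R = 13/2 (R = 6 - ½*(-1) = 6 + ½ = 13/2 ≈ 6.5000)
B = -4
T(p) = 4 (T(p) = 2² = 4)
H = -14 (H = -3 + ((-4 - 3) - 4) = -3 + (-7 - 4) = -3 - 11 = -14)
(T(3)*(-7))*H = (4*(-7))*(-14) = -28*(-14) = 392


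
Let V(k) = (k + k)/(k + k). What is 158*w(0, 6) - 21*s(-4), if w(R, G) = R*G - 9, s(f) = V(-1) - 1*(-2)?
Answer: -1485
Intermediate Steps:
V(k) = 1 (V(k) = (2*k)/((2*k)) = (2*k)*(1/(2*k)) = 1)
s(f) = 3 (s(f) = 1 - 1*(-2) = 1 + 2 = 3)
w(R, G) = -9 + G*R (w(R, G) = G*R - 9 = -9 + G*R)
158*w(0, 6) - 21*s(-4) = 158*(-9 + 6*0) - 21*3 = 158*(-9 + 0) - 63 = 158*(-9) - 63 = -1422 - 63 = -1485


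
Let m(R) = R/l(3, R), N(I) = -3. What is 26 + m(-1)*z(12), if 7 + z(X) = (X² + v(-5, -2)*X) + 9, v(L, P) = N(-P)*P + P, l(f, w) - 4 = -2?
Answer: -71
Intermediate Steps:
l(f, w) = 2 (l(f, w) = 4 - 2 = 2)
v(L, P) = -2*P (v(L, P) = -3*P + P = -2*P)
m(R) = R/2
z(X) = 2 + X² + 4*X (z(X) = -7 + ((X² + (-2*(-2))*X) + 9) = -7 + ((X² + 4*X) + 9) = -7 + (9 + X² + 4*X) = 2 + X² + 4*X)
26 + m(-1)*z(12) = 26 + ((½)*(-1))*(2 + 12² + 4*12) = 26 - (2 + 144 + 48)/2 = 26 - ½*194 = 26 - 97 = -71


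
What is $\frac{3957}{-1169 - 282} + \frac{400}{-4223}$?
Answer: $- \frac{17290811}{6127573} \approx -2.8218$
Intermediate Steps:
$\frac{3957}{-1169 - 282} + \frac{400}{-4223} = \frac{3957}{-1169 - 282} + 400 \left(- \frac{1}{4223}\right) = \frac{3957}{-1451} - \frac{400}{4223} = 3957 \left(- \frac{1}{1451}\right) - \frac{400}{4223} = - \frac{3957}{1451} - \frac{400}{4223} = - \frac{17290811}{6127573}$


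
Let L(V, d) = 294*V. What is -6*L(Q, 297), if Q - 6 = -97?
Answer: 160524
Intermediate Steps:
Q = -91 (Q = 6 - 97 = -91)
-6*L(Q, 297) = -1764*(-91) = -6*(-26754) = 160524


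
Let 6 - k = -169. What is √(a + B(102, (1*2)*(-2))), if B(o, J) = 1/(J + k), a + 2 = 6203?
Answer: 2*√5036767/57 ≈ 78.746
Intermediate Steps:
a = 6201 (a = -2 + 6203 = 6201)
k = 175 (k = 6 - 1*(-169) = 6 + 169 = 175)
B(o, J) = 1/(175 + J) (B(o, J) = 1/(J + 175) = 1/(175 + J))
√(a + B(102, (1*2)*(-2))) = √(6201 + 1/(175 + (1*2)*(-2))) = √(6201 + 1/(175 + 2*(-2))) = √(6201 + 1/(175 - 4)) = √(6201 + 1/171) = √(1060372/171) = 2*√5036767/57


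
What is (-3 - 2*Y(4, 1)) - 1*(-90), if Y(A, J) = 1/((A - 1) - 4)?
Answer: 89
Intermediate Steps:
Y(A, J) = 1/(-5 + A) (Y(A, J) = 1/((-1 + A) - 4) = 1/(-5 + A))
(-3 - 2*Y(4, 1)) - 1*(-90) = (-3 - 2/(-5 + 4)) - 1*(-90) = (-3 - 2/(-1)) + 90 = (-3 - 2*(-1)) + 90 = (-3 + 2) + 90 = -1 + 90 = 89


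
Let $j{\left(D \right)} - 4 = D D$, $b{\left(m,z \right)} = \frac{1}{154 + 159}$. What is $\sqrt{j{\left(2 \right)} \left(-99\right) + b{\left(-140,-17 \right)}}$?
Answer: $\frac{i \sqrt{77591135}}{313} \approx 28.142 i$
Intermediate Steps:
$b{\left(m,z \right)} = \frac{1}{313}$
$j{\left(D \right)} = 4 + D^{2}$ ($j{\left(D \right)} = 4 + D D = 4 + D^{2}$)
$\sqrt{j{\left(2 \right)} \left(-99\right) + b{\left(-140,-17 \right)}} = \sqrt{\left(4 + 2^{2}\right) \left(-99\right) + \frac{1}{313}} = \sqrt{\left(4 + 4\right) \left(-99\right) + \frac{1}{313}} = \sqrt{8 \left(-99\right) + \frac{1}{313}} = \sqrt{-792 + \frac{1}{313}} = \sqrt{- \frac{247895}{313}} = \frac{i \sqrt{77591135}}{313}$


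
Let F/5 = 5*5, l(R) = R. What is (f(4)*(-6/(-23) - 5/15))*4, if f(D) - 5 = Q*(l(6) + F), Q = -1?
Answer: 840/23 ≈ 36.522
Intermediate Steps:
F = 125 (F = 5*(5*5) = 5*25 = 125)
f(D) = -126 (f(D) = 5 - (6 + 125) = 5 - 1*131 = 5 - 131 = -126)
(f(4)*(-6/(-23) - 5/15))*4 = -126*(-6/(-23) - 5/15)*4 = -126*(-6*(-1/23) - 5*1/15)*4 = -126*(6/23 - ⅓)*4 = -126*(-5/69)*4 = (210/23)*4 = 840/23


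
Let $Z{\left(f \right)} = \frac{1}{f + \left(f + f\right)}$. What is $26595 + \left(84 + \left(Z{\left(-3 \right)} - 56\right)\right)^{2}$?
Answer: $\frac{2217196}{81} \approx 27373.0$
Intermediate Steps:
$Z{\left(f \right)} = \frac{1}{3 f}$ ($Z{\left(f \right)} = \frac{1}{f + 2 f} = \frac{1}{3 f}$)
$26595 + \left(84 + \left(Z{\left(-3 \right)} - 56\right)\right)^{2} = 26595 + \left(84 - \left(56 - \frac{1}{3 \left(-3\right)}\right)\right)^{2} = 26595 + \left(84 + \left(\frac{1}{3} \left(- \frac{1}{3}\right) - 56\right)\right)^{2} = 26595 + \left(84 - \frac{505}{9}\right)^{2} = 26595 + \left(\frac{251}{9}\right)^{2} = 26595 + \frac{63001}{81} = \frac{2217196}{81}$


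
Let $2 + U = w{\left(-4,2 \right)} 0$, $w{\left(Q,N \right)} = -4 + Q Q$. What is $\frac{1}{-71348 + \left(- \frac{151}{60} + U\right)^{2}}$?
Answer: $- \frac{3600}{256779359} \approx -1.402 \cdot 10^{-5}$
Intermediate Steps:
$w{\left(Q,N \right)} = -4 + Q^{2}$
$U = -2$ ($U = -2 + \left(-4 + \left(-4\right)^{2}\right) 0 = -2 + \left(-4 + 16\right) 0 = -2 + 12 \cdot 0 = -2 + 0 = -2$)
$\frac{1}{-71348 + \left(- \frac{151}{60} + U\right)^{2}} = \frac{1}{-71348 + \left(- \frac{151}{60} - 2\right)^{2}} = \frac{1}{-71348 + \left(- \frac{271}{60}\right)^{2}} = \frac{1}{-71348 + \frac{73441}{3600}} = \frac{1}{- \frac{256779359}{3600}} = - \frac{3600}{256779359}$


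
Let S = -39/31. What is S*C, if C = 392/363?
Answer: -5096/3751 ≈ -1.3586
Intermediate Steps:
S = -39/31 (S = -39*1/31 = -39/31 ≈ -1.2581)
C = 392/363 (C = 392*(1/363) = 392/363 ≈ 1.0799)
S*C = -39/31*392/363 = -5096/3751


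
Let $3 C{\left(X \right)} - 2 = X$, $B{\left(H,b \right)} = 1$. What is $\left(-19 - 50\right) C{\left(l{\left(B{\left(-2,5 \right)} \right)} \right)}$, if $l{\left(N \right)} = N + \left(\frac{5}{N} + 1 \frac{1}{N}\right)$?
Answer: $-207$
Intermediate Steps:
$l{\left(N \right)} = N + \frac{6}{N}$ ($l{\left(N \right)} = N + \left(\frac{5}{N} + \frac{1}{N}\right) = N + \frac{6}{N}$)
$C{\left(X \right)} = \frac{2}{3} + \frac{X}{3}$
$\left(-19 - 50\right) C{\left(l{\left(B{\left(-2,5 \right)} \right)} \right)} = \left(-19 - 50\right) \left(\frac{2}{3} + \frac{1 + \frac{6}{1}}{3}\right) = - 69 \left(\frac{2}{3} + \frac{1 + 6 \cdot 1}{3}\right) = - 69 \left(\frac{2}{3} + \frac{1 + 6}{3}\right) = - 69 \left(\frac{2}{3} + \frac{1}{3} \cdot 7\right) = - 69 \left(\frac{2}{3} + \frac{7}{3}\right) = \left(-69\right) 3 = -207$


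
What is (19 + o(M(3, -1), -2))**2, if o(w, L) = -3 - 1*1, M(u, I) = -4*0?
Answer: 225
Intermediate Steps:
M(u, I) = 0
o(w, L) = -4 (o(w, L) = -3 - 1 = -4)
(19 + o(M(3, -1), -2))**2 = (19 - 4)**2 = 15**2 = 225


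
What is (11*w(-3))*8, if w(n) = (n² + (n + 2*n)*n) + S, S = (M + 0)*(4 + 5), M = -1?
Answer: 2376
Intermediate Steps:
S = -9 (S = (-1 + 0)*(4 + 5) = -1*9 = -9)
w(n) = -9 + 4*n² (w(n) = (n² + (n + 2*n)*n) - 9 = (n² + (3*n)*n) - 9 = (n² + 3*n²) - 9 = 4*n² - 9 = -9 + 4*n²)
(11*w(-3))*8 = (11*(-9 + 4*(-3)²))*8 = (11*(-9 + 4*9))*8 = (11*(-9 + 36))*8 = (11*27)*8 = 297*8 = 2376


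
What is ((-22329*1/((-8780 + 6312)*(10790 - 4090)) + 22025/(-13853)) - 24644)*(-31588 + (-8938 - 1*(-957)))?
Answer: 223387084996763842347/229067666800 ≈ 9.7520e+8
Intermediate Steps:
((-22329*1/((-8780 + 6312)*(10790 - 4090)) + 22025/(-13853)) - 24644)*(-31588 + (-8938 - 1*(-957))) = ((-22329/(6700*(-2468)) + 22025*(-1/13853)) - 24644)*(-31588 + (-8938 + 957)) = ((-22329/(-16535600) - 22025/13853) - 24644)*(-31588 - 7981) = ((-22329*(-1/16535600) - 22025/13853) - 24644)*(-39569) = ((22329/16535600 - 22025/13853) - 24644)*(-39569) = (-363887266363/229067666800 - 24644)*(-39569) = -5645507467885563/229067666800*(-39569) = 223387084996763842347/229067666800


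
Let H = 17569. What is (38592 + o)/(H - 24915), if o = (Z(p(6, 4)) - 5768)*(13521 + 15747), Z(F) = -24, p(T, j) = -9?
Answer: 84740832/3673 ≈ 23071.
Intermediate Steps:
o = -169520256 (o = (-24 - 5768)*(13521 + 15747) = -5792*29268 = -169520256)
(38592 + o)/(H - 24915) = (38592 - 169520256)/(17569 - 24915) = -169481664/(-7346) = -169481664*(-1/7346) = 84740832/3673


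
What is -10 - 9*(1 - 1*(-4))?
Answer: -55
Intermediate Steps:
-10 - 9*(1 - 1*(-4)) = -10 - 9*(1 + 4) = -10 - 9*5 = -10 - 45 = -55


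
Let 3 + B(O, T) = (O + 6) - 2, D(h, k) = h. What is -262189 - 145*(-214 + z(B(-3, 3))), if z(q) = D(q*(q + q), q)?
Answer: -232319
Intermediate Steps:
B(O, T) = 1 + O (B(O, T) = -3 + ((O + 6) - 2) = -3 + ((6 + O) - 2) = -3 + (4 + O) = 1 + O)
z(q) = 2*q**2 (z(q) = q*(q + q) = q*(2*q) = 2*q**2)
-262189 - 145*(-214 + z(B(-3, 3))) = -262189 - 145*(-214 + 2*(1 - 3)**2) = -262189 - 145*(-214 + 2*(-2)**2) = -262189 - 145*(-214 + 2*4) = -262189 - 145*(-214 + 8) = -262189 - 145*(-206) = -262189 - 1*(-29870) = -262189 + 29870 = -232319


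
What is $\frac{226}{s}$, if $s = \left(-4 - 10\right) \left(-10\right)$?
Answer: $\frac{113}{70} \approx 1.6143$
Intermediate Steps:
$s = 140$ ($s = \left(-14\right) \left(-10\right) = 140$)
$\frac{226}{s} = \frac{226}{140} = 226 \cdot \frac{1}{140} = \frac{113}{70}$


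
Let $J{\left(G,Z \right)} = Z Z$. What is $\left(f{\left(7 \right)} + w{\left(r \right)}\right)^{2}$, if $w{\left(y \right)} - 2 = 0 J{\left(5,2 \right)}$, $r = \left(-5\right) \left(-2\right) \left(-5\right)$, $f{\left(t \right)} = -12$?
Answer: $100$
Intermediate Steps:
$J{\left(G,Z \right)} = Z^{2}$
$r = -50$ ($r = 10 \left(-5\right) = -50$)
$w{\left(y \right)} = 2$ ($w{\left(y \right)} = 2 + 0 \cdot 2^{2} = 2 + 0 \cdot 4 = 2 + 0 = 2$)
$\left(f{\left(7 \right)} + w{\left(r \right)}\right)^{2} = \left(-12 + 2\right)^{2} = \left(-10\right)^{2} = 100$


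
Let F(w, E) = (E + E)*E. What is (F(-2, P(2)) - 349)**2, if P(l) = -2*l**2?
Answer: 48841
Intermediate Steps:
F(w, E) = 2*E**2 (F(w, E) = (2*E)*E = 2*E**2)
(F(-2, P(2)) - 349)**2 = (2*(-2*2**2)**2 - 349)**2 = (2*(-2*4)**2 - 349)**2 = (2*(-8)**2 - 349)**2 = (2*64 - 349)**2 = (128 - 349)**2 = (-221)**2 = 48841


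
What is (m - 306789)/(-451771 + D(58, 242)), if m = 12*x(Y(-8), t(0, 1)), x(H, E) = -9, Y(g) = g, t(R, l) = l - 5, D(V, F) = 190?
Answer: 102299/150527 ≈ 0.67961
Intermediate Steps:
t(R, l) = -5 + l
m = -108 (m = 12*(-9) = -108)
(m - 306789)/(-451771 + D(58, 242)) = (-108 - 306789)/(-451771 + 190) = -306897/(-451581) = -306897*(-1/451581) = 102299/150527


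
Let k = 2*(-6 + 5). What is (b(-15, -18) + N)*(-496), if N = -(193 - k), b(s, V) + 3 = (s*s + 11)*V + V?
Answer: 2214144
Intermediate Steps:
k = -2 (k = 2*(-1) = -2)
b(s, V) = -3 + V + V*(11 + s²) (b(s, V) = -3 + ((s*s + 11)*V + V) = -3 + ((s² + 11)*V + V) = -3 + ((11 + s²)*V + V) = -3 + (V*(11 + s²) + V) = -3 + (V + V*(11 + s²)) = -3 + V + V*(11 + s²))
N = -195 (N = -(193 - 1*(-2)) = -(193 + 2) = -1*195 = -195)
(b(-15, -18) + N)*(-496) = ((-3 + 12*(-18) - 18*(-15)²) - 195)*(-496) = ((-3 - 216 - 18*225) - 195)*(-496) = ((-3 - 216 - 4050) - 195)*(-496) = (-4269 - 195)*(-496) = -4464*(-496) = 2214144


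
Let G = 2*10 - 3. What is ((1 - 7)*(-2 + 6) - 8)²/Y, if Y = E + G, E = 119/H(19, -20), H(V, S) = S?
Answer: 20480/221 ≈ 92.670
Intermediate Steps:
G = 17 (G = 20 - 3 = 17)
E = -119/20 (E = 119/(-20) = 119*(-1/20) = -119/20 ≈ -5.9500)
Y = 221/20 (Y = -119/20 + 17 = 221/20 ≈ 11.050)
((1 - 7)*(-2 + 6) - 8)²/Y = ((1 - 7)*(-2 + 6) - 8)²/(221/20) = (-6*4 - 8)²*(20/221) = (-24 - 8)²*(20/221) = (-32)²*(20/221) = 1024*(20/221) = 20480/221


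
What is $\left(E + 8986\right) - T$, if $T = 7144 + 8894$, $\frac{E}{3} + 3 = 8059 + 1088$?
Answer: $20380$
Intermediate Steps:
$E = 27432$ ($E = -9 + 3 \left(8059 + 1088\right) = -9 + 3 \cdot 9147 = -9 + 27441 = 27432$)
$T = 16038$
$\left(E + 8986\right) - T = \left(27432 + 8986\right) - 16038 = 36418 - 16038 = 20380$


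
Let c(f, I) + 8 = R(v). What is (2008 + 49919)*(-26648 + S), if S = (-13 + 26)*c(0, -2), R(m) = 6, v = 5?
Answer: -1385100798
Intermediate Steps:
c(f, I) = -2 (c(f, I) = -8 + 6 = -2)
S = -26 (S = (-13 + 26)*(-2) = 13*(-2) = -26)
(2008 + 49919)*(-26648 + S) = (2008 + 49919)*(-26648 - 26) = 51927*(-26674) = -1385100798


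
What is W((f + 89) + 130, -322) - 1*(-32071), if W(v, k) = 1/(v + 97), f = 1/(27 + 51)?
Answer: 790518157/24649 ≈ 32071.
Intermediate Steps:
f = 1/78 ≈ 0.012821
W(v, k) = 1/(97 + v)
W((f + 89) + 130, -322) - 1*(-32071) = 1/(97 + ((1/78 + 89) + 130)) - 1*(-32071) = 1/(97 + (6943/78 + 130)) + 32071 = 1/(97 + 17083/78) + 32071 = 1/(24649/78) + 32071 = 78/24649 + 32071 = 790518157/24649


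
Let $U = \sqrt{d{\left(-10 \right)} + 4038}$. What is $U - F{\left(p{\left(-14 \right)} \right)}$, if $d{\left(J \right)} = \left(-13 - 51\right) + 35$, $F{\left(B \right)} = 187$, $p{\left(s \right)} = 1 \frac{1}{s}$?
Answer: $-187 + \sqrt{4009} \approx -123.68$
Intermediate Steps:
$p{\left(s \right)} = \frac{1}{s}$
$d{\left(J \right)} = -29$ ($d{\left(J \right)} = -64 + 35 = -29$)
$U = \sqrt{4009}$ ($U = \sqrt{-29 + 4038} = \sqrt{4009} \approx 63.317$)
$U - F{\left(p{\left(-14 \right)} \right)} = \sqrt{4009} - 187 = -187 + \sqrt{4009}$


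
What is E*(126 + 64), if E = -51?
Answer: -9690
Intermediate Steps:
E*(126 + 64) = -51*(126 + 64) = -51*190 = -9690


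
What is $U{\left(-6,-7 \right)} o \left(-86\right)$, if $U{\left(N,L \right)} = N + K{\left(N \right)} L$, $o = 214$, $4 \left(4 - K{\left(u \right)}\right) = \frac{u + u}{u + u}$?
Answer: $593529$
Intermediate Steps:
$K{\left(u \right)} = \frac{15}{4}$ ($K{\left(u \right)} = 4 - \frac{\left(u + u\right) \frac{1}{u + u}}{4} = 4 - \frac{2 u \frac{1}{2 u}}{4} = 4 - \frac{1}{4} = \frac{15}{4}$)
$U{\left(N,L \right)} = N + \frac{15 L}{4}$
$U{\left(-6,-7 \right)} o \left(-86\right) = \left(-6 + \frac{15}{4} \left(-7\right)\right) 214 \left(-86\right) = \left(-6 - \frac{105}{4}\right) 214 \left(-86\right) = \left(- \frac{129}{4}\right) 214 \left(-86\right) = \left(- \frac{13803}{2}\right) \left(-86\right) = 593529$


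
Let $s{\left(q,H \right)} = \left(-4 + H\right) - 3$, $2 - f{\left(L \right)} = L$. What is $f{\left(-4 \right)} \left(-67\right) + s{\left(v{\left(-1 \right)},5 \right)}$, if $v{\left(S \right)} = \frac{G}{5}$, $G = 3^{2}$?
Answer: $-404$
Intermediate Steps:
$G = 9$
$v{\left(S \right)} = \frac{9}{5}$
$f{\left(L \right)} = 2 - L$
$s{\left(q,H \right)} = -7 + H$
$f{\left(-4 \right)} \left(-67\right) + s{\left(v{\left(-1 \right)},5 \right)} = \left(2 - -4\right) \left(-67\right) + \left(-7 + 5\right) = \left(2 + 4\right) \left(-67\right) - 2 = 6 \left(-67\right) - 2 = -402 - 2 = -404$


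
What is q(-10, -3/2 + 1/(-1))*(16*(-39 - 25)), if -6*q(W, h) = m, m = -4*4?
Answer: -8192/3 ≈ -2730.7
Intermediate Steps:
m = -16
q(W, h) = 8/3 (q(W, h) = -⅙*(-16) = 8/3)
q(-10, -3/2 + 1/(-1))*(16*(-39 - 25)) = 8*(16*(-39 - 25))/3 = 8*(16*(-64))/3 = (8/3)*(-1024) = -8192/3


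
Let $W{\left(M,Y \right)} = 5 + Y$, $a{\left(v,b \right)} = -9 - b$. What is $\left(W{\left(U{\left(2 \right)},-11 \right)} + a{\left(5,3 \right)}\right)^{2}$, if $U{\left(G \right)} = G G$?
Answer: $324$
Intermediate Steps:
$U{\left(G \right)} = G^{2}$
$\left(W{\left(U{\left(2 \right)},-11 \right)} + a{\left(5,3 \right)}\right)^{2} = \left(\left(5 - 11\right) - 12\right)^{2} = \left(-6 - 12\right)^{2} = \left(-18\right)^{2} = 324$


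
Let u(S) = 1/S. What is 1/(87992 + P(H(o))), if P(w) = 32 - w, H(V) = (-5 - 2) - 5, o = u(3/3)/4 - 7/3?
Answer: 1/88036 ≈ 1.1359e-5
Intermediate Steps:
o = -25/12 (o = 1/((3/3)*4) - 7/3 = (¼)/(3*(⅓)) - 7*⅓ = (¼)/1 - 7/3 = 1*(¼) - 7/3 = ¼ - 7/3 = -25/12 ≈ -2.0833)
H(V) = -12 (H(V) = -7 - 5 = -12)
1/(87992 + P(H(o))) = 1/(87992 + (32 - 1*(-12))) = 1/(87992 + (32 + 12)) = 1/(87992 + 44) = 1/88036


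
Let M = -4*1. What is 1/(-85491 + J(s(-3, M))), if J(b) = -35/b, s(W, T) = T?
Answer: -4/341929 ≈ -1.1698e-5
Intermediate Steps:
M = -4
1/(-85491 + J(s(-3, M))) = 1/(-85491 - 35/(-4)) = 1/(-85491 - 35*(-¼)) = 1/(-85491 + 35/4) = 1/(-341929/4) = -4/341929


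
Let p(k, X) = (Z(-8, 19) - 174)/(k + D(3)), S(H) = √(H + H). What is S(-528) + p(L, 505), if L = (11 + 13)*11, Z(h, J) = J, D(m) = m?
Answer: -155/267 + 4*I*√66 ≈ -0.58052 + 32.496*I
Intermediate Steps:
S(H) = √2*√H (S(H) = √(2*H) = √2*√H)
L = 264 (L = 24*11 = 264)
p(k, X) = -155/(3 + k) (p(k, X) = (19 - 174)/(k + 3) = -155/(3 + k))
S(-528) + p(L, 505) = √2*√(-528) - 155/(3 + 264) = √2*(4*I*√33) - 155/267 = 4*I*√66 - 155*1/267 = 4*I*√66 - 155/267 = -155/267 + 4*I*√66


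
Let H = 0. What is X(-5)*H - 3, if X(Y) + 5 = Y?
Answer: -3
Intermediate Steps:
X(Y) = -5 + Y
X(-5)*H - 3 = (-5 - 5)*0 - 3 = -10*0 - 3 = 0 - 3 = -3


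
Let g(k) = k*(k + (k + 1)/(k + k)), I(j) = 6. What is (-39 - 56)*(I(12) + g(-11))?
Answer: -11590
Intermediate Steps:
g(k) = k*(k + (1 + k)/(2*k)) (g(k) = k*(k + (1 + k)/((2*k))) = k*(k + (1 + k)*(1/(2*k))) = k*(k + (1 + k)/(2*k)))
(-39 - 56)*(I(12) + g(-11)) = (-39 - 56)*(6 + (½ + (-11)² + (½)*(-11))) = -95*(6 + (½ + 121 - 11/2)) = -95*(6 + 116) = -95*122 = -11590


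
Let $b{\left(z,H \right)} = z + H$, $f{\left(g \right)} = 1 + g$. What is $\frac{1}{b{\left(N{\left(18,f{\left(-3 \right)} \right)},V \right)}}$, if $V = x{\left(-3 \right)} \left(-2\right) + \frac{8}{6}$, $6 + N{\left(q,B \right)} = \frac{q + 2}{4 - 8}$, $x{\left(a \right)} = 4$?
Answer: $- \frac{3}{53} \approx -0.056604$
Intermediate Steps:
$N{\left(q,B \right)} = - \frac{13}{2} - \frac{q}{4}$ ($N{\left(q,B \right)} = -6 + \frac{q + 2}{4 - 8} = -6 + \frac{2 + q}{-4} = -6 + \left(2 + q\right) \left(- \frac{1}{4}\right) = -6 - \left(\frac{1}{2} + \frac{q}{4}\right) = - \frac{13}{2} - \frac{q}{4}$)
$V = - \frac{20}{3}$ ($V = 4 \left(-2\right) + \frac{8}{6} = -8 + 8 \cdot \frac{1}{6} = -8 + \frac{4}{3} = - \frac{20}{3} \approx -6.6667$)
$b{\left(z,H \right)} = H + z$
$\frac{1}{b{\left(N{\left(18,f{\left(-3 \right)} \right)},V \right)}} = \frac{1}{- \frac{20}{3} - 11} = \frac{1}{- \frac{53}{3}} = - \frac{3}{53}$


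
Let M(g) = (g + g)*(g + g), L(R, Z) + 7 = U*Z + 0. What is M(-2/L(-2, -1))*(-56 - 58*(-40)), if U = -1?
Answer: 9056/9 ≈ 1006.2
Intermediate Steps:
L(R, Z) = -7 - Z (L(R, Z) = -7 + (-Z + 0) = -7 - Z)
M(g) = 4*g² (M(g) = (2*g)*(2*g) = 4*g²)
M(-2/L(-2, -1))*(-56 - 58*(-40)) = (4*(-2/(-7 - 1*(-1)))²)*(-56 - 58*(-40)) = (4*(-2/(-7 + 1))²)*(-56 + 2320) = (4*(-2/(-6))²)*2264 = (4*(-2*(-⅙))²)*2264 = (4*(⅓)²)*2264 = (4*(⅑))*2264 = (4/9)*2264 = 9056/9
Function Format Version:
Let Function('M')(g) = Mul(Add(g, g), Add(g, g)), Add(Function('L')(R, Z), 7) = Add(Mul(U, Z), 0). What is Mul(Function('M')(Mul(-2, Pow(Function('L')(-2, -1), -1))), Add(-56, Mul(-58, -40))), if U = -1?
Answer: Rational(9056, 9) ≈ 1006.2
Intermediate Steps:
Function('L')(R, Z) = Add(-7, Mul(-1, Z)) (Function('L')(R, Z) = Add(-7, Add(Mul(-1, Z), 0)) = Add(-7, Mul(-1, Z)))
Function('M')(g) = Mul(4, Pow(g, 2)) (Function('M')(g) = Mul(Mul(2, g), Mul(2, g)) = Mul(4, Pow(g, 2)))
Mul(Function('M')(Mul(-2, Pow(Function('L')(-2, -1), -1))), Add(-56, Mul(-58, -40))) = Mul(Mul(4, Pow(Mul(-2, Pow(Add(-7, Mul(-1, -1)), -1)), 2)), Add(-56, Mul(-58, -40))) = Mul(Mul(4, Pow(Mul(-2, Pow(Add(-7, 1), -1)), 2)), Add(-56, 2320)) = Mul(Mul(4, Pow(Mul(-2, Pow(-6, -1)), 2)), 2264) = Mul(Mul(4, Pow(Mul(-2, Rational(-1, 6)), 2)), 2264) = Mul(Mul(4, Pow(Rational(1, 3), 2)), 2264) = Mul(Mul(4, Rational(1, 9)), 2264) = Mul(Rational(4, 9), 2264) = Rational(9056, 9)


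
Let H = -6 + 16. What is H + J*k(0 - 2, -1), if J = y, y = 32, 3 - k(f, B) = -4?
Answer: 234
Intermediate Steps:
k(f, B) = 7 (k(f, B) = 3 - 1*(-4) = 3 + 4 = 7)
J = 32
H = 10
H + J*k(0 - 2, -1) = 10 + 32*7 = 10 + 224 = 234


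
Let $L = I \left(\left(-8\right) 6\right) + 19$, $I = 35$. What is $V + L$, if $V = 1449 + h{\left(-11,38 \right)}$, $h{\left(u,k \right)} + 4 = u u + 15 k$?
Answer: $475$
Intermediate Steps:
$h{\left(u,k \right)} = -4 + u^{2} + 15 k$ ($h{\left(u,k \right)} = -4 + \left(u u + 15 k\right) = -4 + \left(u^{2} + 15 k\right) = -4 + u^{2} + 15 k$)
$V = 2136$ ($V = 1449 + \left(-4 + \left(-11\right)^{2} + 15 \cdot 38\right) = 1449 + \left(-4 + 121 + 570\right) = 1449 + 687 = 2136$)
$L = -1661$ ($L = 35 \left(\left(-8\right) 6\right) + 19 = 35 \left(-48\right) + 19 = -1680 + 19 = -1661$)
$V + L = 2136 - 1661 = 475$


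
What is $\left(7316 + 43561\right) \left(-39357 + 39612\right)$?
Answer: $12973635$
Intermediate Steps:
$\left(7316 + 43561\right) \left(-39357 + 39612\right) = 50877 \cdot 255 = 12973635$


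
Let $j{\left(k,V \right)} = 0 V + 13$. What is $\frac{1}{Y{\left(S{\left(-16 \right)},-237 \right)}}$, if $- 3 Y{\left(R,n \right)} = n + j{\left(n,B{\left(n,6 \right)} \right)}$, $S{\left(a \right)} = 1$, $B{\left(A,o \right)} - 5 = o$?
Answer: $\frac{3}{224} \approx 0.013393$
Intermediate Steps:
$B{\left(A,o \right)} = 5 + o$
$j{\left(k,V \right)} = 13$ ($j{\left(k,V \right)} = 0 + 13 = 13$)
$Y{\left(R,n \right)} = - \frac{13}{3} - \frac{n}{3}$ ($Y{\left(R,n \right)} = - \frac{n + 13}{3} = - \frac{13 + n}{3} = - \frac{13}{3} - \frac{n}{3}$)
$\frac{1}{Y{\left(S{\left(-16 \right)},-237 \right)}} = \frac{1}{- \frac{13}{3} - -79} = \frac{1}{- \frac{13}{3} + 79} = \frac{1}{\frac{224}{3}} = \frac{3}{224}$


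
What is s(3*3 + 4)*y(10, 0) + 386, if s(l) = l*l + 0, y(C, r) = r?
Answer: 386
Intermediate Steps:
s(l) = l² (s(l) = l² + 0 = l²)
s(3*3 + 4)*y(10, 0) + 386 = (3*3 + 4)²*0 + 386 = (9 + 4)²*0 + 386 = 13²*0 + 386 = 169*0 + 386 = 0 + 386 = 386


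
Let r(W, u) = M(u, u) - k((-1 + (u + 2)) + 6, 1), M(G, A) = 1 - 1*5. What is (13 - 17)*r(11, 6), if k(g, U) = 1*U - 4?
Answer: 4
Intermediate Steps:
M(G, A) = -4 (M(G, A) = 1 - 5 = -4)
k(g, U) = -4 + U (k(g, U) = U - 4 = -4 + U)
r(W, u) = -1 (r(W, u) = -4 - (-4 + 1) = -4 - 1*(-3) = -4 + 3 = -1)
(13 - 17)*r(11, 6) = (13 - 17)*(-1) = -4*(-1) = 4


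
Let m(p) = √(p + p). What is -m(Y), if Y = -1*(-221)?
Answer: -√442 ≈ -21.024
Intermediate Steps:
Y = 221
m(p) = √2*√p (m(p) = √(2*p) = √2*√p)
-m(Y) = -√2*√221 = -√442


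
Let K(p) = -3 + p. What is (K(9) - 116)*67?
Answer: -7370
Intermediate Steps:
(K(9) - 116)*67 = ((-3 + 9) - 116)*67 = (6 - 116)*67 = -110*67 = -7370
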